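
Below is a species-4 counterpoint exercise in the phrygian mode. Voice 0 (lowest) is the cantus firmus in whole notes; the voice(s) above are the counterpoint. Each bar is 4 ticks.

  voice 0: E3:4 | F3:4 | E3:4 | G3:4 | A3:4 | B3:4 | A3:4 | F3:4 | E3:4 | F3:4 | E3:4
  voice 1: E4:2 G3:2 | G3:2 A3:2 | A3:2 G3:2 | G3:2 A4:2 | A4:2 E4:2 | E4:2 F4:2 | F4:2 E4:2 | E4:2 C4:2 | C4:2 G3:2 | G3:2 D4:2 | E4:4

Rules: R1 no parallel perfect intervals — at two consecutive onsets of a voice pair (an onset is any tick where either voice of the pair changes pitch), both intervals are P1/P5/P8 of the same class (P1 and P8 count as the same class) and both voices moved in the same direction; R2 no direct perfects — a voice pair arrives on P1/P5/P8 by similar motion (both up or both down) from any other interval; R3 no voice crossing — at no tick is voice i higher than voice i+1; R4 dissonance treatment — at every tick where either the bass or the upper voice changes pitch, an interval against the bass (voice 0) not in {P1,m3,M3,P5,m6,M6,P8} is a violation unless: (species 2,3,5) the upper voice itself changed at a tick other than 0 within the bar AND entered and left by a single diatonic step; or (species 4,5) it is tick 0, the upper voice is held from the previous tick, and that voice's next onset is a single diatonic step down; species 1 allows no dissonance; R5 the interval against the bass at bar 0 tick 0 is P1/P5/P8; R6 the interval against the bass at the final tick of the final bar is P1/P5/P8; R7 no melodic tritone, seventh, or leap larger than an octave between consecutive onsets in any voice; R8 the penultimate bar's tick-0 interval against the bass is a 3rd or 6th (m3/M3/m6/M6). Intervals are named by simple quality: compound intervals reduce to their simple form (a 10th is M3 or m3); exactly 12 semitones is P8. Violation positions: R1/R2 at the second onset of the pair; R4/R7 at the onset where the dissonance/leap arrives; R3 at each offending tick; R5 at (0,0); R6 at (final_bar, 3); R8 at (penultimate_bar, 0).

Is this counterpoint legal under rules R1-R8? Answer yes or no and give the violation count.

bar 0: v0=E3 v1=E4 (P8)
bar 1: v0=F3 v1=G3 (M2)
bar 2: v0=E3 v1=A3 (P4)
bar 3: v0=G3 v1=G3 (P1)
bar 4: v0=A3 v1=A4 (P8)
bar 5: v0=B3 v1=E4 (P4)
bar 6: v0=A3 v1=F4 (m6)
bar 7: v0=F3 v1=E4 (M7)
bar 8: v0=E3 v1=C4 (m6)
bar 9: v0=F3 v1=G3 (M2)
bar 10: v0=E3 v1=E4 (P8)
  R4 @ bar1.0: F3/G3 M2 untreated
  R4 @ bar3.2: G3/A4 M2 untreated
  R7 @ bar3.2: G3->A4 leap 14st
  R4 @ bar5.0: B3/E4 P4 untreated
  R4 @ bar5.2: B3/F4 TT untreated
  R4 @ bar7.0: F3/E4 M7 untreated
  R4 @ bar9.0: F3/G3 M2 untreated
  R8 @ bar9.0: penult M2 not 3rd/6th

No (8 violations)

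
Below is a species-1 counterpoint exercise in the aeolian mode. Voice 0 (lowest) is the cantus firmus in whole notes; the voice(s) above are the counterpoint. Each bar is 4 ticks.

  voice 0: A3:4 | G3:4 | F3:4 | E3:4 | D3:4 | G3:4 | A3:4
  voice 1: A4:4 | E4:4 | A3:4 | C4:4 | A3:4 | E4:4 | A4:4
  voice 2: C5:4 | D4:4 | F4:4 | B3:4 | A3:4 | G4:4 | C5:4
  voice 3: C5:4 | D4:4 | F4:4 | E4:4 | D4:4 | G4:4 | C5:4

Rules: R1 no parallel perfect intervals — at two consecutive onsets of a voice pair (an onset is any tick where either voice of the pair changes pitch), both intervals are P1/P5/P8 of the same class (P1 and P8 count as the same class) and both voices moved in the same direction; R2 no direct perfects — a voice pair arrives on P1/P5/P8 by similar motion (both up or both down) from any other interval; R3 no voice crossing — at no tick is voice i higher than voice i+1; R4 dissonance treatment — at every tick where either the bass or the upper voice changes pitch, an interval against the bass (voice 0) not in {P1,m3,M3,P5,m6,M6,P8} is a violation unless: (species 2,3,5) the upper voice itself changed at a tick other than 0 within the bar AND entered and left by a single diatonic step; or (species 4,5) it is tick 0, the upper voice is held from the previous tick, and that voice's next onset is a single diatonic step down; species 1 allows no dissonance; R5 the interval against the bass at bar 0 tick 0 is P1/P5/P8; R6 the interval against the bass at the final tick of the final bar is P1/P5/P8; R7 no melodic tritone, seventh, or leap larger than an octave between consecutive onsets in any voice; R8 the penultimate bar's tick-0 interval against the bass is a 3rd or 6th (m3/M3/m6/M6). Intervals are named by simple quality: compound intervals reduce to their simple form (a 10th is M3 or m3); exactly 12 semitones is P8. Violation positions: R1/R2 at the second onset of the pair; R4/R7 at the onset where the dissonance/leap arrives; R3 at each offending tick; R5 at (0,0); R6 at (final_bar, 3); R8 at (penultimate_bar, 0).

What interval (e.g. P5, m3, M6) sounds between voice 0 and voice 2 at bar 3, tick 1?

P5

voice 0=E3 voice 2=B3 -> P5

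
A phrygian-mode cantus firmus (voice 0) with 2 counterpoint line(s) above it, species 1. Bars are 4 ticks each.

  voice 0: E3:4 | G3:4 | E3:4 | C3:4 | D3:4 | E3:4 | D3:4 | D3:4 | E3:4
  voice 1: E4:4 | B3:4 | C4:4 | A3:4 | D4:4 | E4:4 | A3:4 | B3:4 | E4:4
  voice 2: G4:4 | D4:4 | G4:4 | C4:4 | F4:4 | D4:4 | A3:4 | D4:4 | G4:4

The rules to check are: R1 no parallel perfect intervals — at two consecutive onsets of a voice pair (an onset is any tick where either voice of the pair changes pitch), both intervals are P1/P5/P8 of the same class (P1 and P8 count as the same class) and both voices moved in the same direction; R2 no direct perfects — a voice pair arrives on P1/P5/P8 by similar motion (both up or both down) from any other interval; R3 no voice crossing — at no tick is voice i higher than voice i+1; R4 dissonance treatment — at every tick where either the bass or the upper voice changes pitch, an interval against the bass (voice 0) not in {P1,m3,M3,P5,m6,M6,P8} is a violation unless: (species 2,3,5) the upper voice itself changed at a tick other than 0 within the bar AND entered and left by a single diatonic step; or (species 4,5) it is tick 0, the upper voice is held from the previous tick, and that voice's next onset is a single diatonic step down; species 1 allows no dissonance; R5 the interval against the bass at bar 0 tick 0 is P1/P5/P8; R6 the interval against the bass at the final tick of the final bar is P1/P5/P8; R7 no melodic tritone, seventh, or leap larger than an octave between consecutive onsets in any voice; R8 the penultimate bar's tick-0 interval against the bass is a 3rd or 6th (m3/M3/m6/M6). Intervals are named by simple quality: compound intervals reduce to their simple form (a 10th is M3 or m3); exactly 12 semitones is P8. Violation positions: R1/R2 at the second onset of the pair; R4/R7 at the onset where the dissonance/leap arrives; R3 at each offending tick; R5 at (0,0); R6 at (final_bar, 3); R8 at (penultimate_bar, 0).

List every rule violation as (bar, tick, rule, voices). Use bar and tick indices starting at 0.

(0, 0, R5, (0, 2))
(2, 0, R2, (1, 2))
(3, 0, R2, (0, 2))
(4, 0, R2, (0, 1))
(5, 0, R1, (0, 1))
(5, 0, R3, (1, 2))
(5, 0, R4, (0, 2))
(5, 1, R3, (1, 2))
(5, 2, R3, (1, 2))
(5, 3, R3, (1, 2))
(6, 0, R2, (0, 1))
(6, 0, R2, (0, 2))
(6, 0, R2, (1, 2))
(7, 0, R8, (0, 2))
(8, 0, R2, (0, 1))
(8, 3, R6, (0, 2))

bar 0: v0=E3 v1=E4 v2=G4 downbeat m3
bar 1: v0=G3 v1=B3 v2=D4 downbeat P5
bar 2: v0=E3 v1=C4 v2=G4 downbeat m3
bar 3: v0=C3 v1=A3 v2=C4 downbeat P8
bar 4: v0=D3 v1=D4 v2=F4 downbeat m3
bar 5: v0=E3 v1=E4 v2=D4 downbeat m7
bar 6: v0=D3 v1=A3 v2=A3 downbeat P5
bar 7: v0=D3 v1=B3 v2=D4 downbeat P8
bar 8: v0=E3 v1=E4 v2=G4 downbeat m3
  -> R5 @ bar 0 tick 0 v(0, 2): opens on m3
  -> R2 @ bar 2 tick 0 v(1, 2): B3/D4 m3 -> C4/G4 P5 similar
  -> R2 @ bar 3 tick 0 v(0, 2): E3/G4 m3 -> C3/C4 P8 similar
  -> R2 @ bar 4 tick 0 v(0, 1): C3/A3 M6 -> D3/D4 P8 similar
  -> R1 @ bar 5 tick 0 v(0, 1): D3/D4 P8 -> E3/E4 P8 similar
  -> R3 @ bar 5 tick 0 v(1, 2): E4 above D4
  -> R4 @ bar 5 tick 0 v(0, 2): E3/D4 m7 untreated
  -> R3 @ bar 5 tick 1 v(1, 2): E4 above D4
  -> R3 @ bar 5 tick 2 v(1, 2): E4 above D4
  -> R3 @ bar 5 tick 3 v(1, 2): E4 above D4
  -> R2 @ bar 6 tick 0 v(0, 1): E3/E4 P8 -> D3/A3 P5 similar
  -> R2 @ bar 6 tick 0 v(0, 2): E3/D4 m7 -> D3/A3 P5 similar
  -> R2 @ bar 6 tick 0 v(1, 2): E4/D4 M2 -> A3/A3 P1 similar
  -> R8 @ bar 7 tick 0 v(0, 2): penult P8 not 3rd/6th
  -> R2 @ bar 8 tick 0 v(0, 1): D3/B3 M6 -> E3/E4 P8 similar
  -> R6 @ bar 8 tick 3 v(0, 2): closes on m3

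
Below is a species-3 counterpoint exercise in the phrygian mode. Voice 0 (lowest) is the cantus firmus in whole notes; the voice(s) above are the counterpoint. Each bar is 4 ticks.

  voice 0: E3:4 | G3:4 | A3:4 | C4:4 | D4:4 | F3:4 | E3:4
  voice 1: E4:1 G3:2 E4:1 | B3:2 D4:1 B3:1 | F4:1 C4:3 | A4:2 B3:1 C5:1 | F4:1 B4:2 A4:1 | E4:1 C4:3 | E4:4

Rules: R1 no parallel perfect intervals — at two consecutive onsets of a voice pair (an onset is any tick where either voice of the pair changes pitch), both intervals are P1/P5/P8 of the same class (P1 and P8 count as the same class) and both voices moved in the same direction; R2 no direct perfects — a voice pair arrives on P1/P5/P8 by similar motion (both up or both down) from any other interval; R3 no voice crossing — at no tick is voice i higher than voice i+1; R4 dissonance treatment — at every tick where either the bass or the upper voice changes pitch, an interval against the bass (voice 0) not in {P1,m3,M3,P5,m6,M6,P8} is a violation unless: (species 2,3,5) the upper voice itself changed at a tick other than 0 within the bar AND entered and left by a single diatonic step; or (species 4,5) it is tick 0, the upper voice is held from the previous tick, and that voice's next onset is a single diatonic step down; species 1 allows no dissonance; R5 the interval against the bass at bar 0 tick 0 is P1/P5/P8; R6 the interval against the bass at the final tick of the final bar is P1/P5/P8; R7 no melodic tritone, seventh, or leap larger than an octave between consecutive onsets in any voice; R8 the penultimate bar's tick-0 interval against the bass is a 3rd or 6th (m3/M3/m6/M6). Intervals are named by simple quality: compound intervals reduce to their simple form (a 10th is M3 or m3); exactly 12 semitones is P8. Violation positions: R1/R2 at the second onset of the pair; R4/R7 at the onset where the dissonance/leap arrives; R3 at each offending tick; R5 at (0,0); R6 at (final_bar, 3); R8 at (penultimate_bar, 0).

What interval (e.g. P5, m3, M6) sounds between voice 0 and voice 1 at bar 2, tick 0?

voice 0=A3 voice 1=F4 -> m6

m6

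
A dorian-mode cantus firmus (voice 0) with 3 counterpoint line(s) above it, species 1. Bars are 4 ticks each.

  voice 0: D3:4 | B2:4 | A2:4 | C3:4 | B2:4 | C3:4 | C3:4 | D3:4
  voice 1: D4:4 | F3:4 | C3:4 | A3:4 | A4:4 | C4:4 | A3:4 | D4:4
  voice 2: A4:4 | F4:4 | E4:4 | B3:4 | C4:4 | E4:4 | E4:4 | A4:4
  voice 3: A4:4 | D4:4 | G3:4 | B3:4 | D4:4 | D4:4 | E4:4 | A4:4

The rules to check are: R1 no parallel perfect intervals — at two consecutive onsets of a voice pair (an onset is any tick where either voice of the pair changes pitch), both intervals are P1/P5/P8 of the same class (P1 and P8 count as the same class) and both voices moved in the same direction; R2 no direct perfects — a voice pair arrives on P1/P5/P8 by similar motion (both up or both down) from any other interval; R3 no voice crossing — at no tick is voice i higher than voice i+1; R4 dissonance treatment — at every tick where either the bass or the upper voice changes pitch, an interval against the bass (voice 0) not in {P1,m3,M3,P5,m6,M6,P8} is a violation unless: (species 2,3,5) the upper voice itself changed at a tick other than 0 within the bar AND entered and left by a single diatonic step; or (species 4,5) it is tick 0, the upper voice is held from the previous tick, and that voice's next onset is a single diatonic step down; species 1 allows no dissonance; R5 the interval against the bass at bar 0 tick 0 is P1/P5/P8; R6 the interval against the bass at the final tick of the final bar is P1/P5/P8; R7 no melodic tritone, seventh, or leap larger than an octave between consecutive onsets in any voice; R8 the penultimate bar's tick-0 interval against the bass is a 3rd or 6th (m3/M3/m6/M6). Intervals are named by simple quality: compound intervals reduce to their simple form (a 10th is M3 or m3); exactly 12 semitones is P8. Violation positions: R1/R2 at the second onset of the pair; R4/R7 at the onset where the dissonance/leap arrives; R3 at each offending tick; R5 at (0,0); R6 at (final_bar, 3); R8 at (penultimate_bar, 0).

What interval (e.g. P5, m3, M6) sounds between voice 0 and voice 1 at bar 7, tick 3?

P8

voice 0=D3 voice 1=D4 -> P8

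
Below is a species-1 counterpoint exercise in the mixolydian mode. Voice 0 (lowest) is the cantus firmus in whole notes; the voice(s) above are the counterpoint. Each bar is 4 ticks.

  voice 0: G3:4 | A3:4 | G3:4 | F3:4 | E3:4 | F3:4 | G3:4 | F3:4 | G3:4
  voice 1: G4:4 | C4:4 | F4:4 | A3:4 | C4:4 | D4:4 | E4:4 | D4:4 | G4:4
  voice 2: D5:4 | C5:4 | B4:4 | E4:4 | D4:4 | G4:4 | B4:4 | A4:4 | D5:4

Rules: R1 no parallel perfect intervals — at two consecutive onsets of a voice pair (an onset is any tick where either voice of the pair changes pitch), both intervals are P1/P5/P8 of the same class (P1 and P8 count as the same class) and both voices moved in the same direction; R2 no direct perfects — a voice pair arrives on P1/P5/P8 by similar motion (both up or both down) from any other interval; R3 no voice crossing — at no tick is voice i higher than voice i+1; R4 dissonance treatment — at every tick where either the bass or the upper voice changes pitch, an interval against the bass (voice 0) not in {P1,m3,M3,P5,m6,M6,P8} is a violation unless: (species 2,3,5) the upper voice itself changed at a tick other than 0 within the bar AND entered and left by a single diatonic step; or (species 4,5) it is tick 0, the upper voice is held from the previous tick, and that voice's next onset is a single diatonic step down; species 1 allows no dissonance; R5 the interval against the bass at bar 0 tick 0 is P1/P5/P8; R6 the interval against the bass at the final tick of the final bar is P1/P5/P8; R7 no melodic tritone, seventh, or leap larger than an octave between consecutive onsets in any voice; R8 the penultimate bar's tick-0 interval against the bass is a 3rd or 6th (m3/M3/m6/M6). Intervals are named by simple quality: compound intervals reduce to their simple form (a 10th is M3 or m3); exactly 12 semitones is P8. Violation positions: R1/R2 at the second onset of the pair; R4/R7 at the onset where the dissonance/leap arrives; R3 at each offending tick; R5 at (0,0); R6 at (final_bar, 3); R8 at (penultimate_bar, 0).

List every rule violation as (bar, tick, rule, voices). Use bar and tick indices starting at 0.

(1, 0, R2, (1, 2))
(2, 0, R4, (0, 1))
(3, 0, R2, (1, 2))
(3, 0, R4, (0, 2))
(4, 0, R4, (0, 2))
(5, 0, R4, (0, 2))
(6, 0, R2, (1, 2))
(7, 0, R1, (1, 2))
(8, 0, R1, (1, 2))
(8, 0, R2, (0, 1))
(8, 0, R2, (0, 2))

bar 0: v0=G3 v1=G4 v2=D5 downbeat P5
bar 1: v0=A3 v1=C4 v2=C5 downbeat m3
bar 2: v0=G3 v1=F4 v2=B4 downbeat M3
bar 3: v0=F3 v1=A3 v2=E4 downbeat M7
bar 4: v0=E3 v1=C4 v2=D4 downbeat m7
bar 5: v0=F3 v1=D4 v2=G4 downbeat M2
bar 6: v0=G3 v1=E4 v2=B4 downbeat M3
bar 7: v0=F3 v1=D4 v2=A4 downbeat M3
bar 8: v0=G3 v1=G4 v2=D5 downbeat P5
  -> R2 @ bar 1 tick 0 v(1, 2): G4/D5 P5 -> C4/C5 P8 similar
  -> R4 @ bar 2 tick 0 v(0, 1): G3/F4 m7 untreated
  -> R2 @ bar 3 tick 0 v(1, 2): F4/B4 TT -> A3/E4 P5 similar
  -> R4 @ bar 3 tick 0 v(0, 2): F3/E4 M7 untreated
  -> R4 @ bar 4 tick 0 v(0, 2): E3/D4 m7 untreated
  -> R4 @ bar 5 tick 0 v(0, 2): F3/G4 M2 untreated
  -> R2 @ bar 6 tick 0 v(1, 2): D4/G4 P4 -> E4/B4 P5 similar
  -> R1 @ bar 7 tick 0 v(1, 2): E4/B4 P5 -> D4/A4 P5 similar
  -> R1 @ bar 8 tick 0 v(1, 2): D4/A4 P5 -> G4/D5 P5 similar
  -> R2 @ bar 8 tick 0 v(0, 1): F3/D4 M6 -> G3/G4 P8 similar
  -> R2 @ bar 8 tick 0 v(0, 2): F3/A4 M3 -> G3/D5 P5 similar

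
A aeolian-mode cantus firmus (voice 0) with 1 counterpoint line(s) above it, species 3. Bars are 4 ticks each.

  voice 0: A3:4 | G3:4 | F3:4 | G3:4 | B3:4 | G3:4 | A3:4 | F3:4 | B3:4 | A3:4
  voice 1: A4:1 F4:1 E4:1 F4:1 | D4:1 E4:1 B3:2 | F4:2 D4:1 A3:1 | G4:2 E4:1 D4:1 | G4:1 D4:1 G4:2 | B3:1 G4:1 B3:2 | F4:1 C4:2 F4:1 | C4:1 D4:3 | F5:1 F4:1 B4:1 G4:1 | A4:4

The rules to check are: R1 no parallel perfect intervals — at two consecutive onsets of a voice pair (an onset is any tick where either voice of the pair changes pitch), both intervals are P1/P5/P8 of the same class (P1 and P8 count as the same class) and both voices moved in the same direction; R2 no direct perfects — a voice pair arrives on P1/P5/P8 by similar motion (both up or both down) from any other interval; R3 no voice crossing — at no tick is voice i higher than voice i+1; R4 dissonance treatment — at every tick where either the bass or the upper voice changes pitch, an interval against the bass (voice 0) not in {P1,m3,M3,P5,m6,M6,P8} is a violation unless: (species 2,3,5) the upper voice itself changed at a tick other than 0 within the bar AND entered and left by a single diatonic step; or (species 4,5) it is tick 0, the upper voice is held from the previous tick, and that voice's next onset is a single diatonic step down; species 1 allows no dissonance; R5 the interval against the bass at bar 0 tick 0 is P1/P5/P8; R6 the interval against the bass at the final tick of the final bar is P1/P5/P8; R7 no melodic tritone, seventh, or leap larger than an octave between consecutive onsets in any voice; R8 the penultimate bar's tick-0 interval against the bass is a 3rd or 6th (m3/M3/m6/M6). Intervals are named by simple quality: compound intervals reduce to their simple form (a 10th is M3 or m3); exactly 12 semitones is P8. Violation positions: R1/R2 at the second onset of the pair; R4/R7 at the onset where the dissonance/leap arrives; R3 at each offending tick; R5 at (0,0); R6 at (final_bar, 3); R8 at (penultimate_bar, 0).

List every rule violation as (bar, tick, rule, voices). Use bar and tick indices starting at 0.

bar 0: v0=A3 v1=A4 downbeat P8
bar 1: v0=G3 v1=D4 downbeat P5
bar 2: v0=F3 v1=F4 downbeat P8
bar 3: v0=G3 v1=G4 downbeat P8
bar 4: v0=B3 v1=G4 downbeat m6
bar 5: v0=G3 v1=B3 downbeat M3
bar 6: v0=A3 v1=F4 downbeat m6
bar 7: v0=F3 v1=C4 downbeat P5
bar 8: v0=B3 v1=F5 downbeat TT
bar 9: v0=A3 v1=A4 downbeat P8
  -> R2 @ bar 1 tick 0 v(0, 1): A3/F4 m6 -> G3/D4 P5 similar
  -> R7 @ bar 2 tick 0 v(1,): B3->F4 leap 6st
  -> R2 @ bar 3 tick 0 v(0, 1): F3/A3 M3 -> G3/G4 P8 similar
  -> R7 @ bar 3 tick 0 v(1,): A3->G4 leap 10st
  -> R7 @ bar 6 tick 0 v(1,): B3->F4 leap 6st
  -> R2 @ bar 7 tick 0 v(0, 1): A3/F4 m6 -> F3/C4 P5 similar
  -> R4 @ bar 8 tick 0 v(0, 1): B3/F5 TT untreated
  -> R7 @ bar 8 tick 0 v(0,): F3->B3 leap 6st
  -> R7 @ bar 8 tick 0 v(1,): D4->F5 leap 15st
  -> R8 @ bar 8 tick 0 v(0, 1): penult TT not 3rd/6th
  -> R4 @ bar 8 tick 1 v(0, 1): B3/F4 TT untreated
  -> R7 @ bar 8 tick 2 v(1,): F4->B4 leap 6st

(1, 0, R2, (0, 1))
(2, 0, R7, (1,))
(3, 0, R2, (0, 1))
(3, 0, R7, (1,))
(6, 0, R7, (1,))
(7, 0, R2, (0, 1))
(8, 0, R4, (0, 1))
(8, 0, R7, (0,))
(8, 0, R7, (1,))
(8, 0, R8, (0, 1))
(8, 1, R4, (0, 1))
(8, 2, R7, (1,))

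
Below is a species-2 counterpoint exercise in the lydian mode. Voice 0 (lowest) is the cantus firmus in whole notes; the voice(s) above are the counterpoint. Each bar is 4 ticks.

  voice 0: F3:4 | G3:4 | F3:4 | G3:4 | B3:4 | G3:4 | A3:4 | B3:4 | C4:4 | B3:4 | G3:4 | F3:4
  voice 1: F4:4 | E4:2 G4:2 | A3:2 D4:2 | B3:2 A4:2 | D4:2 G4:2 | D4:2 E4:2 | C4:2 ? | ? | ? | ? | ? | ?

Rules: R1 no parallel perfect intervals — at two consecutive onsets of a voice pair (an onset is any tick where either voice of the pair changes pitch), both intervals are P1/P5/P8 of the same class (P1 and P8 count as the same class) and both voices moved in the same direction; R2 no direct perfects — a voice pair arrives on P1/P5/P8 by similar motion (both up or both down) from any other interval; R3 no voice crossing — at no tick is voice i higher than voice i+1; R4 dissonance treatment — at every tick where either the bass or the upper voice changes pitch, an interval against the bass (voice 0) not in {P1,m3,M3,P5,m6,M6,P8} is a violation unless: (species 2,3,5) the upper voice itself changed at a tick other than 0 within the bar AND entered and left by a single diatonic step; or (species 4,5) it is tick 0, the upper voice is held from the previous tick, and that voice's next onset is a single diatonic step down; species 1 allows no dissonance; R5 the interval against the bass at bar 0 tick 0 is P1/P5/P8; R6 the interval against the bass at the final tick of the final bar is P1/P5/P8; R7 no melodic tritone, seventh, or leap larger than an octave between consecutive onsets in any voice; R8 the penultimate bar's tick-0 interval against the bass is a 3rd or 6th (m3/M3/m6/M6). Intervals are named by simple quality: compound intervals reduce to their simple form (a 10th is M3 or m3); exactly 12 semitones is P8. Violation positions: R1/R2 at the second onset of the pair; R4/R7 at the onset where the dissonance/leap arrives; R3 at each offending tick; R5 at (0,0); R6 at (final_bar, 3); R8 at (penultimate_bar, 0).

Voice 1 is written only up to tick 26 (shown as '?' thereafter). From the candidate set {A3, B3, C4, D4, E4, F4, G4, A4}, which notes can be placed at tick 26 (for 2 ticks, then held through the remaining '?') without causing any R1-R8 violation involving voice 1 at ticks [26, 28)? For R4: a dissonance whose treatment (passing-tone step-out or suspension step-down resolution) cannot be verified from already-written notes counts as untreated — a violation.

A3: legal
B3: violates R4
C4: legal
D4: violates R4
E4: legal
F4: legal
G4: violates R4
A4: legal

{A3, A4, C4, E4, F4}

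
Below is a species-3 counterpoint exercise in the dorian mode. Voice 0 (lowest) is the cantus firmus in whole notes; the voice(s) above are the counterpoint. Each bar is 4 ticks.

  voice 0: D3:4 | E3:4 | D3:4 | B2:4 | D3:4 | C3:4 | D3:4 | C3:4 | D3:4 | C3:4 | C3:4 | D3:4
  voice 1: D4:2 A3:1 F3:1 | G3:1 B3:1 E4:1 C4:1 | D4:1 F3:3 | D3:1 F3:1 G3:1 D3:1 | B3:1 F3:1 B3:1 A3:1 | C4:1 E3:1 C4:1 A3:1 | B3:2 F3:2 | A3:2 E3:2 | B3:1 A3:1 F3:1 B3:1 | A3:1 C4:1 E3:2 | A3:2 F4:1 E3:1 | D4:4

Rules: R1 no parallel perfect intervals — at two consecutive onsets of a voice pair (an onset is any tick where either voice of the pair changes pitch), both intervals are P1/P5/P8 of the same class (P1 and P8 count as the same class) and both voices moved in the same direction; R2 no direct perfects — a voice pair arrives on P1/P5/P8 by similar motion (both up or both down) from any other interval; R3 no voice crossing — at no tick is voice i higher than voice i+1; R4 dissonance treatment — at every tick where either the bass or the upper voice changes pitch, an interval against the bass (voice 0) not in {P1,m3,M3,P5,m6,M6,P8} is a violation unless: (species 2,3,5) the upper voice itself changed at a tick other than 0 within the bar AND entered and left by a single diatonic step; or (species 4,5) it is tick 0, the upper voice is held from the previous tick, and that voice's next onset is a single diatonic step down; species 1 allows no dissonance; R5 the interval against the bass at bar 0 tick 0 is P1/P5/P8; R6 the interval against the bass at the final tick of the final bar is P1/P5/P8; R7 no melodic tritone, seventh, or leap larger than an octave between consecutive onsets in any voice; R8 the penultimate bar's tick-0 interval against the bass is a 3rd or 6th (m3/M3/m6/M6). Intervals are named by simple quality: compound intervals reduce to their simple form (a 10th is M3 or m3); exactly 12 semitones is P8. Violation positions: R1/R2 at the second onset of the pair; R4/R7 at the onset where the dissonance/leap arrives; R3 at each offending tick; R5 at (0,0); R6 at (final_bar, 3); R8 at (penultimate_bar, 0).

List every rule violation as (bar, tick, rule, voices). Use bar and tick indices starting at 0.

bar 0: v0=D3 v1=D4 downbeat P8
bar 1: v0=E3 v1=G3 downbeat m3
bar 2: v0=D3 v1=D4 downbeat P8
bar 3: v0=B2 v1=D3 downbeat m3
bar 4: v0=D3 v1=B3 downbeat M6
bar 5: v0=C3 v1=C4 downbeat P8
bar 6: v0=D3 v1=B3 downbeat M6
bar 7: v0=C3 v1=A3 downbeat M6
bar 8: v0=D3 v1=B3 downbeat M6
bar 9: v0=C3 v1=A3 downbeat M6
bar 10: v0=C3 v1=A3 downbeat M6
bar 11: v0=D3 v1=D4 downbeat P8
  -> R4 @ bar 3 tick 1 v(0, 1): B2/F3 TT untreated
  -> R7 @ bar 4 tick 1 v(1,): B3->F3 leap 6st
  -> R7 @ bar 4 tick 2 v(1,): F3->B3 leap 6st
  -> R7 @ bar 6 tick 2 v(1,): B3->F3 leap 6st
  -> R7 @ bar 8 tick 3 v(1,): F3->B3 leap 6st
  -> R4 @ bar 10 tick 2 v(0, 1): C3/F4 P4 untreated
  -> R7 @ bar 10 tick 3 v(1,): F4->E3 leap 13st
  -> R2 @ bar 11 tick 0 v(0, 1): C3/E3 M3 -> D3/D4 P8 similar
  -> R7 @ bar 11 tick 0 v(1,): E3->D4 leap 10st

(3, 1, R4, (0, 1))
(4, 1, R7, (1,))
(4, 2, R7, (1,))
(6, 2, R7, (1,))
(8, 3, R7, (1,))
(10, 2, R4, (0, 1))
(10, 3, R7, (1,))
(11, 0, R2, (0, 1))
(11, 0, R7, (1,))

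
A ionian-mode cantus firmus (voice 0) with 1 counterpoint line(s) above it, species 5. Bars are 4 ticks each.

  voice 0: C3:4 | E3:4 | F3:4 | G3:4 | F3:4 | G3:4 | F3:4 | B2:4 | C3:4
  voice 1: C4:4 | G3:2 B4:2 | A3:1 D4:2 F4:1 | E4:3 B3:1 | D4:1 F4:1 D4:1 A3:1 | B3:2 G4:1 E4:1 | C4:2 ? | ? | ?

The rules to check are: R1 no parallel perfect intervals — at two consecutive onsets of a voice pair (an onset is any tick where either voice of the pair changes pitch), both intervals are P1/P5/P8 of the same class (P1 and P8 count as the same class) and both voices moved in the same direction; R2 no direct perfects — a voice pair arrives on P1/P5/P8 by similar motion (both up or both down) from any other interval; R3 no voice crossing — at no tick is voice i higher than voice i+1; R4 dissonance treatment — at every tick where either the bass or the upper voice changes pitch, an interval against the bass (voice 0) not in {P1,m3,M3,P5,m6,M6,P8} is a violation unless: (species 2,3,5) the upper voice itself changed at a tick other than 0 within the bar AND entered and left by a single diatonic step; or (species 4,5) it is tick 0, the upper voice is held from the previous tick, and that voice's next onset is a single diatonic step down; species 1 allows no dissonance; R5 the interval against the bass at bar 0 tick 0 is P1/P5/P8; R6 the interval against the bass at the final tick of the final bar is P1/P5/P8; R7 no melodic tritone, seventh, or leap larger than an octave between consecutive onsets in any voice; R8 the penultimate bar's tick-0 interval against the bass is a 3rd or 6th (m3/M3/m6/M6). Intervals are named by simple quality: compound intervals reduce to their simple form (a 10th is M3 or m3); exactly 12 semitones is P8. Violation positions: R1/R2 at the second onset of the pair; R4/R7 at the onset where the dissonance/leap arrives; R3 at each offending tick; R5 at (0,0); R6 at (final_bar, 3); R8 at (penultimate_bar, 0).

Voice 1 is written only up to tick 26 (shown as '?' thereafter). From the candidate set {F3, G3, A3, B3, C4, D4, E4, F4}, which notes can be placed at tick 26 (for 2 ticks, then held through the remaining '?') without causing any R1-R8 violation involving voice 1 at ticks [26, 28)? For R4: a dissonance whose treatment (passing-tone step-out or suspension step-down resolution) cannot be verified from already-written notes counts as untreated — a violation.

{A3, C4, D4, F3, F4}

F3: legal
G3: violates R4
A3: legal
B3: violates R4
C4: legal
D4: legal
E4: violates R4
F4: legal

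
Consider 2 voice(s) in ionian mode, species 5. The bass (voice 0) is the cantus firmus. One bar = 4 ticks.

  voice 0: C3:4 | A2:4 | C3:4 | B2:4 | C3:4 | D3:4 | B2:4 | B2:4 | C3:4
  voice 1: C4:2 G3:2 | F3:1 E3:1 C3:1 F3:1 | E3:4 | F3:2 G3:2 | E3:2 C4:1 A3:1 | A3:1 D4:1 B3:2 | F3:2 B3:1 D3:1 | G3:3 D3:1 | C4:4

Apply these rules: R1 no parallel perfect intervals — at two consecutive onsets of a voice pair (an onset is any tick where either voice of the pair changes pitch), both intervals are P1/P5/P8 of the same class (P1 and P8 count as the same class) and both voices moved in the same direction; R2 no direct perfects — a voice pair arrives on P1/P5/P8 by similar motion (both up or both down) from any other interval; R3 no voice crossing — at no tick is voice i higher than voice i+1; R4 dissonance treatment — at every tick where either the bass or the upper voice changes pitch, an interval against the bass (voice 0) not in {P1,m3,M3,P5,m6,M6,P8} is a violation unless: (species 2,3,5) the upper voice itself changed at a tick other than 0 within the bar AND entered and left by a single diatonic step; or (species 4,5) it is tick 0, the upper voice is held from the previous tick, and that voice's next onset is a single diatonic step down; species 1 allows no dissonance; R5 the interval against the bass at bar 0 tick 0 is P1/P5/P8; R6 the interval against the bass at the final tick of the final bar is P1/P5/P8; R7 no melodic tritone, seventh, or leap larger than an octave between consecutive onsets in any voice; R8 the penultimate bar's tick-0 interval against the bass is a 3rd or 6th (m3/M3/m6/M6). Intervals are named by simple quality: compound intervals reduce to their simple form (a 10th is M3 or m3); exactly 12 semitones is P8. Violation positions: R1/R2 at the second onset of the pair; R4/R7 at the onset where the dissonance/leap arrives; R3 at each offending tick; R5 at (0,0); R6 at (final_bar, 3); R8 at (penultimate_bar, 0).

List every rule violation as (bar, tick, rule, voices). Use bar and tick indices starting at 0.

(3, 0, R4, (0, 1))
(6, 0, R4, (0, 1))
(6, 0, R7, (1,))
(6, 2, R7, (1,))
(8, 0, R2, (0, 1))
(8, 0, R7, (1,))

bar 0: v0=C3 v1=C4 downbeat P8
bar 1: v0=A2 v1=F3 downbeat m6
bar 2: v0=C3 v1=E3 downbeat M3
bar 3: v0=B2 v1=F3 downbeat TT
bar 4: v0=C3 v1=E3 downbeat M3
bar 5: v0=D3 v1=A3 downbeat P5
bar 6: v0=B2 v1=F3 downbeat TT
bar 7: v0=B2 v1=G3 downbeat m6
bar 8: v0=C3 v1=C4 downbeat P8
  -> R4 @ bar 3 tick 0 v(0, 1): B2/F3 TT untreated
  -> R4 @ bar 6 tick 0 v(0, 1): B2/F3 TT untreated
  -> R7 @ bar 6 tick 0 v(1,): B3->F3 leap 6st
  -> R7 @ bar 6 tick 2 v(1,): F3->B3 leap 6st
  -> R2 @ bar 8 tick 0 v(0, 1): B2/D3 m3 -> C3/C4 P8 similar
  -> R7 @ bar 8 tick 0 v(1,): D3->C4 leap 10st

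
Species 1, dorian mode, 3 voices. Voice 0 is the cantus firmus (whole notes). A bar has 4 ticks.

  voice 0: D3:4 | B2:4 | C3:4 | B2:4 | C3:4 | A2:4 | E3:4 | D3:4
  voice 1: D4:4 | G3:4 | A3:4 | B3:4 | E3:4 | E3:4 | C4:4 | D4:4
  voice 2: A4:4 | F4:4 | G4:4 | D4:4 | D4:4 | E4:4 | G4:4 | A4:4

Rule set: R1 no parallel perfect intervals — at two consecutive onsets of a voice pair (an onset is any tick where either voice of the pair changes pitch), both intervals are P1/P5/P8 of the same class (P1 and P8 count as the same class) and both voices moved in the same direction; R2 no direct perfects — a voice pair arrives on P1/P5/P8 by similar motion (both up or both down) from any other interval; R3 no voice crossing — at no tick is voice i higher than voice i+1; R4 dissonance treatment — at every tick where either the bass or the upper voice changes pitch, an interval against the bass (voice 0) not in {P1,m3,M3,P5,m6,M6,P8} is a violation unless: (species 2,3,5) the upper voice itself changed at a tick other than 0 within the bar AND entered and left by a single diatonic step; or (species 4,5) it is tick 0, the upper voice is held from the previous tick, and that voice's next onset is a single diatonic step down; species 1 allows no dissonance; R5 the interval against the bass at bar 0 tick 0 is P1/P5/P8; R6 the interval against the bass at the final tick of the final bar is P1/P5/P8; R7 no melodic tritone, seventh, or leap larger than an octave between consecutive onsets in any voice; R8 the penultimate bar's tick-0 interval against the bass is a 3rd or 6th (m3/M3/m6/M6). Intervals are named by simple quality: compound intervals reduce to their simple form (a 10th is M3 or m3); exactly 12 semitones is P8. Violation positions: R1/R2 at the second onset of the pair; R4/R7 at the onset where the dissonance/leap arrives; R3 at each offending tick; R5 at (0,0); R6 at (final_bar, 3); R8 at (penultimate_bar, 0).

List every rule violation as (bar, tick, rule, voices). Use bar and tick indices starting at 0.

bar 0: v0=D3 v1=D4 v2=A4 downbeat P5
bar 1: v0=B2 v1=G3 v2=F4 downbeat TT
bar 2: v0=C3 v1=A3 v2=G4 downbeat P5
bar 3: v0=B2 v1=B3 v2=D4 downbeat m3
bar 4: v0=C3 v1=E3 v2=D4 downbeat M2
bar 5: v0=A2 v1=E3 v2=E4 downbeat P5
bar 6: v0=E3 v1=C4 v2=G4 downbeat m3
bar 7: v0=D3 v1=D4 v2=A4 downbeat P5
  -> R4 @ bar 1 tick 0 v(0, 2): B2/F4 TT untreated
  -> R2 @ bar 2 tick 0 v(0, 2): B2/F4 TT -> C3/G4 P5 similar
  -> R4 @ bar 4 tick 0 v(0, 2): C3/D4 M2 untreated
  -> R2 @ bar 6 tick 0 v(1, 2): E3/E4 P8 -> C4/G4 P5 similar
  -> R1 @ bar 7 tick 0 v(1, 2): C4/G4 P5 -> D4/A4 P5 similar

(1, 0, R4, (0, 2))
(2, 0, R2, (0, 2))
(4, 0, R4, (0, 2))
(6, 0, R2, (1, 2))
(7, 0, R1, (1, 2))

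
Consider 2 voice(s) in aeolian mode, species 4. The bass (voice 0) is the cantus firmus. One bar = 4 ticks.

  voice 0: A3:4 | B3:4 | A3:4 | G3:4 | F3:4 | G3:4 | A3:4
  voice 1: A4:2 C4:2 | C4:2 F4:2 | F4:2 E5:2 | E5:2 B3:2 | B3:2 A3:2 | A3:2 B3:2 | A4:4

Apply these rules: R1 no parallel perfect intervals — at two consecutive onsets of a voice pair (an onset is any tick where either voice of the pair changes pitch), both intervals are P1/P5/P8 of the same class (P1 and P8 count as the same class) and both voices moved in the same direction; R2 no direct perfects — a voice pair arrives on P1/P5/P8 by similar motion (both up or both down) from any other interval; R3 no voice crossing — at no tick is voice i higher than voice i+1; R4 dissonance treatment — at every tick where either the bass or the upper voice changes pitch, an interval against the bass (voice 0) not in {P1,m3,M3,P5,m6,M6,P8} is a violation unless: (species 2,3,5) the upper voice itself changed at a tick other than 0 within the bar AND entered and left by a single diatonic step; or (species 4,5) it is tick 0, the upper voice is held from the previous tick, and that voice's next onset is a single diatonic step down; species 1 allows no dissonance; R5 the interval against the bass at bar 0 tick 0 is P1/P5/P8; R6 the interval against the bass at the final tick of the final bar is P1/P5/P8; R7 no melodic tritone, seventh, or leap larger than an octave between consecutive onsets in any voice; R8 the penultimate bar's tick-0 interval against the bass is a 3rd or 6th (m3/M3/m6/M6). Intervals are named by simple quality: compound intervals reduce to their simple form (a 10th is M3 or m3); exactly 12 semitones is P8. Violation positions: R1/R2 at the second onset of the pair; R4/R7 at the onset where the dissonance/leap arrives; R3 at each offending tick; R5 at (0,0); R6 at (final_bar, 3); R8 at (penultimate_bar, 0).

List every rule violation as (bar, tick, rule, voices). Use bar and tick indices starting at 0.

bar 0: v0=A3 v1=A4 downbeat P8
bar 1: v0=B3 v1=C4 downbeat m2
bar 2: v0=A3 v1=F4 downbeat m6
bar 3: v0=G3 v1=E5 downbeat M6
bar 4: v0=F3 v1=B3 downbeat TT
bar 5: v0=G3 v1=A3 downbeat M2
bar 6: v0=A3 v1=A4 downbeat P8
  -> R4 @ bar 1 tick 0 v(0, 1): B3/C4 m2 untreated
  -> R4 @ bar 1 tick 2 v(0, 1): B3/F4 TT untreated
  -> R7 @ bar 2 tick 2 v(1,): F4->E5 leap 11st
  -> R7 @ bar 3 tick 2 v(1,): E5->B3 leap 17st
  -> R4 @ bar 5 tick 0 v(0, 1): G3/A3 M2 untreated
  -> R8 @ bar 5 tick 0 v(0, 1): penult M2 not 3rd/6th
  -> R2 @ bar 6 tick 0 v(0, 1): G3/B3 M3 -> A3/A4 P8 similar
  -> R7 @ bar 6 tick 0 v(1,): B3->A4 leap 10st

(1, 0, R4, (0, 1))
(1, 2, R4, (0, 1))
(2, 2, R7, (1,))
(3, 2, R7, (1,))
(5, 0, R4, (0, 1))
(5, 0, R8, (0, 1))
(6, 0, R2, (0, 1))
(6, 0, R7, (1,))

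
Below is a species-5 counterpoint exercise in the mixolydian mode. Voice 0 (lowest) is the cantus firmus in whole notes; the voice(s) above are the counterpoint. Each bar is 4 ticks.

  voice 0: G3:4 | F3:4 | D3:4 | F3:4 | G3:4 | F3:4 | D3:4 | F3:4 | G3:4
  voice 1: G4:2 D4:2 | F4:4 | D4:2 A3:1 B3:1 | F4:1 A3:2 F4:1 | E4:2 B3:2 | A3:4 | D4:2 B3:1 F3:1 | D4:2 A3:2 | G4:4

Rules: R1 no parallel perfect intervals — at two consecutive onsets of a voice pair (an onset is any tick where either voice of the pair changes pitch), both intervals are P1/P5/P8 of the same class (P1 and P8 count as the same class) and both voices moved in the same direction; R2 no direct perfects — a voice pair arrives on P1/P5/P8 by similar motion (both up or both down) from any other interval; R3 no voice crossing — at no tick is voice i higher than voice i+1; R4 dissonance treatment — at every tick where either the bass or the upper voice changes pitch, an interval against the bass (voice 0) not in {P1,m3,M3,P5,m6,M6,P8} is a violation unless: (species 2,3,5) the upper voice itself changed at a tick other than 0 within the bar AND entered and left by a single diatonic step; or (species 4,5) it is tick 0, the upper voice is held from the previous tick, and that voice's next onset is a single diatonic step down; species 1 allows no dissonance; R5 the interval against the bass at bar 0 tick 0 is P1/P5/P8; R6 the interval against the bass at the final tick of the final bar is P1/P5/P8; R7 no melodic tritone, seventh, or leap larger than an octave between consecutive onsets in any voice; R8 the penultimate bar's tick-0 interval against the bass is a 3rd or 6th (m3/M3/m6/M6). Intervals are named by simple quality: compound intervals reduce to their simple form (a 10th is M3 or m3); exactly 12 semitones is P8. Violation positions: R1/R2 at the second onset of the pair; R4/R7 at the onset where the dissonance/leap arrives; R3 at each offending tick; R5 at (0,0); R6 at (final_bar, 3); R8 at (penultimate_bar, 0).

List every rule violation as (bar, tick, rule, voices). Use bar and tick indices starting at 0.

(2, 0, R1, (0, 1))
(3, 0, R2, (0, 1))
(3, 0, R7, (1,))
(6, 3, R7, (1,))
(8, 0, R2, (0, 1))
(8, 0, R7, (1,))

bar 0: v0=G3 v1=G4 downbeat P8
bar 1: v0=F3 v1=F4 downbeat P8
bar 2: v0=D3 v1=D4 downbeat P8
bar 3: v0=F3 v1=F4 downbeat P8
bar 4: v0=G3 v1=E4 downbeat M6
bar 5: v0=F3 v1=A3 downbeat M3
bar 6: v0=D3 v1=D4 downbeat P8
bar 7: v0=F3 v1=D4 downbeat M6
bar 8: v0=G3 v1=G4 downbeat P8
  -> R1 @ bar 2 tick 0 v(0, 1): F3/F4 P8 -> D3/D4 P8 similar
  -> R2 @ bar 3 tick 0 v(0, 1): D3/B3 M6 -> F3/F4 P8 similar
  -> R7 @ bar 3 tick 0 v(1,): B3->F4 leap 6st
  -> R7 @ bar 6 tick 3 v(1,): B3->F3 leap 6st
  -> R2 @ bar 8 tick 0 v(0, 1): F3/A3 M3 -> G3/G4 P8 similar
  -> R7 @ bar 8 tick 0 v(1,): A3->G4 leap 10st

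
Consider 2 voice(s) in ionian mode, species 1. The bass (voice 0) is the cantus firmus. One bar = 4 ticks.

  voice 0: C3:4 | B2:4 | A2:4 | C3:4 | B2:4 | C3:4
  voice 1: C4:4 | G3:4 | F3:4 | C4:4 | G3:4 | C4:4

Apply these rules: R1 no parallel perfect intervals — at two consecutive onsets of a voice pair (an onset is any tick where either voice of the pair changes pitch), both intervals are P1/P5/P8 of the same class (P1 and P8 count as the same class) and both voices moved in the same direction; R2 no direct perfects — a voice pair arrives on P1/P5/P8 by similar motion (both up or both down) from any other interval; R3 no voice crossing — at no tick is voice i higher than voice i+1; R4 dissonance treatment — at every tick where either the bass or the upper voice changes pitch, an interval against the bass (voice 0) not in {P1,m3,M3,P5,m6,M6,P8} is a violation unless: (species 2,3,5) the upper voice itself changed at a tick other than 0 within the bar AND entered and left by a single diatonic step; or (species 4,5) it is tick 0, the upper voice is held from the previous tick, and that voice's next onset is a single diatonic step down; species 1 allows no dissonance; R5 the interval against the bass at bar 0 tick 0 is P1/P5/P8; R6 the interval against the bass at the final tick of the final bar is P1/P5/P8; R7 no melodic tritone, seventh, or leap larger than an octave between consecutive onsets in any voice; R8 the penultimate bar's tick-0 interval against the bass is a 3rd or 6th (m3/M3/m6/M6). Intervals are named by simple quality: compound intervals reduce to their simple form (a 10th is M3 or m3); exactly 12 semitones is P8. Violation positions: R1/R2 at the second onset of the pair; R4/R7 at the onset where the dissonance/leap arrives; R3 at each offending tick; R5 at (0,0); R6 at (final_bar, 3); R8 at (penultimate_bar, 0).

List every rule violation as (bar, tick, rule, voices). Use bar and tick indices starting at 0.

bar 0: v0=C3 v1=C4 downbeat P8
bar 1: v0=B2 v1=G3 downbeat m6
bar 2: v0=A2 v1=F3 downbeat m6
bar 3: v0=C3 v1=C4 downbeat P8
bar 4: v0=B2 v1=G3 downbeat m6
bar 5: v0=C3 v1=C4 downbeat P8
  -> R2 @ bar 3 tick 0 v(0, 1): A2/F3 m6 -> C3/C4 P8 similar
  -> R2 @ bar 5 tick 0 v(0, 1): B2/G3 m6 -> C3/C4 P8 similar

(3, 0, R2, (0, 1))
(5, 0, R2, (0, 1))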